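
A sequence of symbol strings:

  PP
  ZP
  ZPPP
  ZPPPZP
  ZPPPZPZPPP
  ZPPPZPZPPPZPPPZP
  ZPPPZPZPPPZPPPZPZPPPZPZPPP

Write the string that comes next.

Each term (from the third on) is the previous term followed by the one before it: term 3 = ZP·PP = ZPPP.
So term 8 is ZPPPZPZPPPZPPPZPZPPPZPZPPP·ZPPPZPZPPPZPPPZP.

ZPPPZPZPPPZPPPZPZPPPZPZPPPZPPPZPZPPPZPPPZP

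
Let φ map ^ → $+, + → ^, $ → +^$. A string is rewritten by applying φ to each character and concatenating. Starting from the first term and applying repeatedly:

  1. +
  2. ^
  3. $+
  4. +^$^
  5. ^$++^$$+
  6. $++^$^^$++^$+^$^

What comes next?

Applying the rule to each of the 16 symbols of $++^$^^$++^$+^$^ gives the pieces +^$ ^ ^ $+ +^$ $+ $+ +^$ ^ ^ $+ +^$ ^ $+ +^$ $+, which concatenate to the answer.

+^$^^$++^$$+$++^$^^$++^$^$++^$$+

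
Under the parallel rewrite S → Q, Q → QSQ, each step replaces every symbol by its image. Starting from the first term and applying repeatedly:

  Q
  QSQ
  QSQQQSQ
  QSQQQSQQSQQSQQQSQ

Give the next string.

φ(QSQQQSQQSQQSQQQSQ) expands symbol-by-symbol to QSQ Q QSQ QSQ QSQ Q QSQ QSQ Q QSQ QSQ Q QSQ QSQ QSQ Q QSQ; joining the 17 pieces gives the next term.

QSQQQSQQSQQSQQQSQQSQQQSQQSQQQSQQSQQSQQQSQ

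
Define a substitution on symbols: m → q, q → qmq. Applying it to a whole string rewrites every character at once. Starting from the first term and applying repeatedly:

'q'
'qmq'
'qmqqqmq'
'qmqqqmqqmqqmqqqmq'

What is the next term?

Replace each of the 17 characters of qmqqqmqqmqqmqqqmq in place — qmq q qmq qmq qmq q qmq qmq q qmq qmq q qmq qmq qmq q qmq — and concatenate.

qmqqqmqqmqqmqqqmqqmqqqmqqmqqqmqqmqqmqqqmq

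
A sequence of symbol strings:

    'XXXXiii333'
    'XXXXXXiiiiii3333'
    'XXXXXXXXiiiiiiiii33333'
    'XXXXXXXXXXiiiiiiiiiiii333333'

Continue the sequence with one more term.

The n-th term is 2n+2 X's then 3n i's then n+2 3's (n = 1, 2, …).
Setting n = 5 gives 12, 15, 7 characters in each block.

XXXXXXXXXXXXiiiiiiiiiiiiiii3333333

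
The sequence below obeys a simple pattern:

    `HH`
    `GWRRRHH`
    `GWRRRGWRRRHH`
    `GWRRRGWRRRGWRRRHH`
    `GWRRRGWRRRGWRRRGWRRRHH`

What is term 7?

GWRRRGWRRRGWRRRGWRRRGWRRRGWRRRHH

Every step adds GWRRR at the front: s(k+1) = GWRRR·s(k).
From GWRRRGWRRRGWRRRGWRRRHH, 2 further steps: GWRRRGWRRRGWRRRGWRRRHH → GWRRRGWRRRGWRRRGWRRRGWRRRHH → (answer).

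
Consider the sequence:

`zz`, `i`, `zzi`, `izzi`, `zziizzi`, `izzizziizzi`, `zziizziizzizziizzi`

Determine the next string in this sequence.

izzizziizzizziizziizzizziizzi

This is a Fibonacci-style word recurrence s(k) = s(k−2)·s(k−1): e.g. zz·i = zzi.
Continuing: izzizziizzi · zziizziizzizziizzi gives term 8.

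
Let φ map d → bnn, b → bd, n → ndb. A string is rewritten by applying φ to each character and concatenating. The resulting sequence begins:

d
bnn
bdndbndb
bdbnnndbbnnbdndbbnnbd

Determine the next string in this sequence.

bdbnnbdndbndbndbbnnbdbdndbndbbdbnnndbbnnbdbdndbndbbdbnn

Replace each of the 21 characters of bdbnnndbbnnbdndbbnnbd in place — bd bnn bd ndb ndb ndb bnn bd bd ndb ndb bd bnn ndb bnn bd bd ndb ndb bd bnn — and concatenate.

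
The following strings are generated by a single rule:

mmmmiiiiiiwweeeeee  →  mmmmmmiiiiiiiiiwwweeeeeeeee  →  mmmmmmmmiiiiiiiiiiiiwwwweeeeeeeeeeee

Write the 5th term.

Term n consists of 2n m's, followed by 3n i's, followed by n w's, followed by 3n e's, where the shown terms are n = 2, 3, 4.
Setting n = 6 gives 12, 18, 6, 18 characters in each block.

mmmmmmmmmmmmiiiiiiiiiiiiiiiiiiwwwwwweeeeeeeeeeeeeeeeee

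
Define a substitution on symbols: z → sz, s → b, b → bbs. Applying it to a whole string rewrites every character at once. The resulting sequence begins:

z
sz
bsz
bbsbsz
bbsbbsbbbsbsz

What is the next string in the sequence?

bbsbbsbbbsbbsbbbsbbsbbsbbbsbsz

Applying the rule to each of the 13 symbols of bbsbbsbbbsbsz gives the pieces bbs bbs b bbs bbs b bbs bbs bbs b bbs b sz, which concatenate to the answer.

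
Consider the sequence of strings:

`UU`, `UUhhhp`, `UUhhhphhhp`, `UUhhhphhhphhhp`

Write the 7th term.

Every step adds hhhp to the end: s(k+1) = s(k)·hhhp.
From UUhhhphhhphhhp, 3 further steps: UUhhhphhhphhhp → UUhhhphhhphhhphhhp → UUhhhphhhphhhphhhphhhp → (answer).

UUhhhphhhphhhphhhphhhphhhp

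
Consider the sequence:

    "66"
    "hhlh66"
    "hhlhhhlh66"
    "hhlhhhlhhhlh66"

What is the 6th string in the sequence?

hhlhhhlhhhlhhhlhhhlh66

Each term is the previous one with hhlh prepended.
From hhlhhhlhhhlh66, 2 further steps: hhlhhhlhhhlh66 → hhlhhhlhhhlhhhlh66 → (answer).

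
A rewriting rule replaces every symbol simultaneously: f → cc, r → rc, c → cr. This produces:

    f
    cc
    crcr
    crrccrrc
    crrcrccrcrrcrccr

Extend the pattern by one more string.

crrcrccrrccrcrrccrrcrccrrccrcrrc

φ(crrcrccrcrrcrccr) expands symbol-by-symbol to cr rc rc cr rc cr cr rc cr rc rc cr rc cr cr rc; joining the 16 pieces gives the next term.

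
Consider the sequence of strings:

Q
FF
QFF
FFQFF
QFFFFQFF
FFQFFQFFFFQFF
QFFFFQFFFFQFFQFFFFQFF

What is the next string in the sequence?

FFQFFQFFFFQFFQFFFFQFFFFQFFQFFFFQFF

From term 3 onward, concatenate the second-to-last term with the last: Q·FF = QFF, FF·QFF = FFQFF, …
The next term joins FFQFFQFFFFQFF and QFFFFQFFFFQFFQFFFFQFF.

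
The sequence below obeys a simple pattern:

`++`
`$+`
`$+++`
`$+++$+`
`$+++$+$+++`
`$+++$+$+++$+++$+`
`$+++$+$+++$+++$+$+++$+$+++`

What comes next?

This is a Fibonacci-style word recurrence s(k) = s(k−1)·s(k−2): e.g. $+·++ = $+++.
Continuing: $+++$+$+++$+++$+$+++$+$+++ · $+++$+$+++$+++$+ gives term 8.

$+++$+$+++$+++$+$+++$+$+++$+++$+$+++$+++$+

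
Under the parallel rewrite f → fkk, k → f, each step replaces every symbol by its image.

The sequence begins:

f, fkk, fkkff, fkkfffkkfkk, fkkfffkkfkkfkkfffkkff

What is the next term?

φ(fkkfffkkfkkfkkfffkkff) expands symbol-by-symbol to fkk f f fkk fkk fkk f f fkk f f fkk f f fkk fkk fkk f f fkk fkk; joining the 21 pieces gives the next term.

fkkfffkkfkkfkkfffkkfffkkfffkkfkkfkkfffkkfkk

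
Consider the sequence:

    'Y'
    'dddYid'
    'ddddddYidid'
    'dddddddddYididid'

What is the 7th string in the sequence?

ddddddddddddddddddYidididididid

Each term wraps the previous one in ddd on the left and id on the right.
From dddddddddYididid, 3 further steps: dddddddddYididid → ddddddddddddYidididid → dddddddddddddddYididididid → (answer).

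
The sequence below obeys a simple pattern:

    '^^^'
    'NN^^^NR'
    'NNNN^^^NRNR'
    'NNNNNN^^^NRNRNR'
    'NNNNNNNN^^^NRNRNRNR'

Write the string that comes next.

Each term wraps the previous one in NN on the left and NR on the right.
So the next term is NN·NNNNNNNN^^^NRNRNRNR·NR.

NNNNNNNNNN^^^NRNRNRNRNR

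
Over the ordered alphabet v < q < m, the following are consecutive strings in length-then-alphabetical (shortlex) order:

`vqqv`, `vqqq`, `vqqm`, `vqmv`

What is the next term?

Treat vqmv as a base-3 numeral over the given alphabet and add one, carrying through any trailing m's.

vqmq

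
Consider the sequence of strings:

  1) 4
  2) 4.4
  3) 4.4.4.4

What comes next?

Every step duplicates the string with '.' between the halves.
So the next term is two copies of 4.4.4.4 with '.' between the halves.

4.4.4.4.4.4.4.4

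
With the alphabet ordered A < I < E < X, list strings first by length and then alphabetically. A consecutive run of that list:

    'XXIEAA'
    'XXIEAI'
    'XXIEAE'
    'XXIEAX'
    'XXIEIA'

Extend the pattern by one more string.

XXIEII

The successor of XXIEIA increments the rightmost position that isn't already X and resets every position after it to A.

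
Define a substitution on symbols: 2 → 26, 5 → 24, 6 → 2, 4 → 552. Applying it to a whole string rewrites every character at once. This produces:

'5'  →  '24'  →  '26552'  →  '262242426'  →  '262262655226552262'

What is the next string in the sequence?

Applying the rule to each of the 18 symbols of 262262655226552262 gives the pieces 26 2 26 26 2 26 2 24 24 26 26 2 24 24 26 26 2 26, which concatenate to the answer.

2622626226224242626224242626226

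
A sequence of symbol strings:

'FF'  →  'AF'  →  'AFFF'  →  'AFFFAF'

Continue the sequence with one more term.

Each term (from the third on) is the previous term followed by the one before it: term 3 = AF·FF = AFFF.
Continuing: AFFFAF · AFFF gives term 5.

AFFFAFAFFF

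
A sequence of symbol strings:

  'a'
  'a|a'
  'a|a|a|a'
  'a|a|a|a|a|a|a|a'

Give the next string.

a|a|a|a|a|a|a|a|a|a|a|a|a|a|a|a

Every step duplicates the string with '|' between the halves.
One more doubling of a|a|a|a|a|a|a|a gives the answer.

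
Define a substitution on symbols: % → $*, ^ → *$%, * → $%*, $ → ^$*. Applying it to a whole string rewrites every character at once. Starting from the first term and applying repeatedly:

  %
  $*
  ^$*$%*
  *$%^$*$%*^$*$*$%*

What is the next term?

$%*^$*$**$%^$*$%*^$*$*$%**$%^$*$%*^$*$%*^$*$*$%*

φ(*$%^$*$%*^$*$*$%*) expands symbol-by-symbol to $%* ^$* $* *$% ^$* $%* ^$* $* $%* *$% ^$* $%* ^$* $%* ^$* $* $%*; joining the 17 pieces gives the next term.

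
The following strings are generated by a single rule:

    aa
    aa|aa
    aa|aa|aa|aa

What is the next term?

s(k+1) = s(k)·|·s(k) — each term doubles the last with '|' between the halves.
So the next term is two copies of aa|aa|aa|aa with '|' between the halves.

aa|aa|aa|aa|aa|aa|aa|aa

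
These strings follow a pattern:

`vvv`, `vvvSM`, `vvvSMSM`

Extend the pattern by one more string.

The strings grow by a fixed suffix SM each time.
Applying this once more to vvvSMSM:

vvvSMSMSM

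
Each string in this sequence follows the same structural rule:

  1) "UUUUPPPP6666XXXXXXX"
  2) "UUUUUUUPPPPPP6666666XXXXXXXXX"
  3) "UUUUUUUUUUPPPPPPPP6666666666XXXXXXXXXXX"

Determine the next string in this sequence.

Term n consists of 3n-2 U's, followed by 2n P's, followed by 3n-2 6's, followed by 2n+3 X's, where the shown terms are n = 2, 3, 4.
At n = 5 the blocks have lengths 13, 10, 13, 13.

UUUUUUUUUUUUUPPPPPPPPPP6666666666666XXXXXXXXXXXXX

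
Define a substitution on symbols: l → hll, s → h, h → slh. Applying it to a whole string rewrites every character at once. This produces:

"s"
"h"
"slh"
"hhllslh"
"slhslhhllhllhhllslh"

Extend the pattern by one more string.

hhllslhhhllslhslhhllhllslhhllhllslhslhhllhllhhllslh

φ(slhslhhllhllhhllslh) expands symbol-by-symbol to h hll slh h hll slh slh hll hll slh hll hll slh slh hll hll h hll slh; joining the 19 pieces gives the next term.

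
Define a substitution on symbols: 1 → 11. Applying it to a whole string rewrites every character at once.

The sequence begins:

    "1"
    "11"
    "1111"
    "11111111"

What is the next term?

1111111111111111

Rewriting each symbol of 11111111: 1→11, 1→11, 1→11, 1→11, 1→11, 1→11, 1→11, 1→11, which concatenates to 11 11 11 11 11 11 11 11.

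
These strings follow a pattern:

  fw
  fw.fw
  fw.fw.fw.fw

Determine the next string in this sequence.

Every step duplicates the string with '.' between the halves.
Doubling fw.fw.fw.fw with '.' between the halves:

fw.fw.fw.fw.fw.fw.fw.fw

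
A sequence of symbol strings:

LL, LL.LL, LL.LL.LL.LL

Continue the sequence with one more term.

s(k+1) = s(k)·.·s(k) — each term doubles the last with '.' between the halves.
One more doubling of LL.LL.LL.LL gives the answer.

LL.LL.LL.LL.LL.LL.LL.LL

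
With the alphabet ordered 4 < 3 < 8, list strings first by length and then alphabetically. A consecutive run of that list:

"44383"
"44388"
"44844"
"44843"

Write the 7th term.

Advancing 3 positions from 44843 through 44843 → 44848 → 44834 reaches term 7.

44833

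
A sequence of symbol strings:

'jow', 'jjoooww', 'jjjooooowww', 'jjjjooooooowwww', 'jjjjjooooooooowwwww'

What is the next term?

jjjjjjooooooooooowwwwww

Each string has the form j^{n} o^{2n-1} w^{n} (n = 1, 2, …).
At n = 6 the blocks have lengths 6, 11, 6.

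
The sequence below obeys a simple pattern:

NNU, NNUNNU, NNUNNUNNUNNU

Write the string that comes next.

Every step duplicates the string.
So the next term is two copies of NNUNNUNNUNNU.

NNUNNUNNUNNUNNUNNUNNUNNU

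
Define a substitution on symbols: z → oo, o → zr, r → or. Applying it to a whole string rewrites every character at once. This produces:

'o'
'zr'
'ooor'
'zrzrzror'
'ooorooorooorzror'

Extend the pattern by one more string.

φ(ooorooorooorzror) expands symbol-by-symbol to zr zr zr or zr zr zr or zr zr zr or oo or zr or; joining the 16 pieces gives the next term.

zrzrzrorzrzrzrorzrzrzrorooorzror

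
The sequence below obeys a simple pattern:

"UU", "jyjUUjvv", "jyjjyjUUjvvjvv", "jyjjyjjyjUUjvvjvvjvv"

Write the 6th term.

jyjjyjjyjjyjjyjUUjvvjvvjvvjvvjvv

Every step adds jyj to the front and jvv to the end of the previous string.
From jyjjyjjyjUUjvvjvvjvv, 2 further steps: jyjjyjjyjUUjvvjvvjvv → jyjjyjjyjjyjUUjvvjvvjvvjvv → (answer).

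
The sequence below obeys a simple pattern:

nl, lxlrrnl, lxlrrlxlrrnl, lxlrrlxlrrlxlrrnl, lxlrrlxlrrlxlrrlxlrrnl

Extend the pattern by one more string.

Every step adds lxlrr at the front: s(k+1) = lxlrr·s(k).
One more step from lxlrrlxlrrlxlrrlxlrrnl gives the answer.

lxlrrlxlrrlxlrrlxlrrlxlrrnl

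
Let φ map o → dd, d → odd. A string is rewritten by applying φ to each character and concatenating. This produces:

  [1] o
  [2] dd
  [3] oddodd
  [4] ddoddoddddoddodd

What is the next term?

Applying the rule to each of the 16 symbols of ddoddoddddoddodd gives the pieces odd odd dd odd odd dd odd odd odd odd dd odd odd dd odd odd, which concatenate to the answer.

oddoddddoddoddddoddoddoddoddddoddoddddoddodd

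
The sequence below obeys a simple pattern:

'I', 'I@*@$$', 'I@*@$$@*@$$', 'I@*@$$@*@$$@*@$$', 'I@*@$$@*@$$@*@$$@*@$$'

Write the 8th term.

I@*@$$@*@$$@*@$$@*@$$@*@$$@*@$$@*@$$

The strings grow by a fixed suffix @*@$$ each time.
From I@*@$$@*@$$@*@$$@*@$$, 3 further steps: I@*@$$@*@$$@*@$$@*@$$ → I@*@$$@*@$$@*@$$@*@$$@*@$$ → I@*@$$@*@$$@*@$$@*@$$@*@$$@*@$$ → (answer).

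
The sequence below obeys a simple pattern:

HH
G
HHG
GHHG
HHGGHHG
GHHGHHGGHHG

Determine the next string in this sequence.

This is a Fibonacci-style word recurrence s(k) = s(k−2)·s(k−1): e.g. HH·G = HHG.
So term 7 is HHGGHHG·GHHGHHGGHHG.

HHGGHHGGHHGHHGGHHG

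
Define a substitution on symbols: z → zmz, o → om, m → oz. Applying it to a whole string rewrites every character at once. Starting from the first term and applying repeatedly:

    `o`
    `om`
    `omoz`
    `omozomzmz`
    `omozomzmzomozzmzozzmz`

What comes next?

omozomzmzomozzmzozzmzomozomzmzzmzozzmzomzmzzmzozzmz

φ(omozomzmzomozzmzozzmz) expands symbol-by-symbol to om oz om zmz om oz zmz oz zmz om oz om zmz zmz oz zmz om zmz zmz oz zmz; joining the 21 pieces gives the next term.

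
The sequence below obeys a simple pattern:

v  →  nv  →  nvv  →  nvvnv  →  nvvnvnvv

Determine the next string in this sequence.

nvvnvnvvnvvnv

Each term (from the third on) is the previous term followed by the one before it: term 3 = nv·v = nvv.
So term 6 is nvvnvnvv·nvvnv.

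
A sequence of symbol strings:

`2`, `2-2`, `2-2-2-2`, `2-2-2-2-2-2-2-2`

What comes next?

2-2-2-2-2-2-2-2-2-2-2-2-2-2-2-2

Each string is two copies of the previous one joined by '-'.
So the next term is two copies of 2-2-2-2-2-2-2-2 with '-' between the halves.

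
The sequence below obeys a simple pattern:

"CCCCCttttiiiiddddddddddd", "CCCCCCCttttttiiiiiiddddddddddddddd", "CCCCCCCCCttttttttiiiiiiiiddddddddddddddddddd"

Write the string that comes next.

The n-th term is 2n+1 C's then 2n t's then 2n i's then 4n+3 d's, where the shown terms are n = 2, 3, 4.
For the next term, n = 5, so the run lengths are 11, 10, 10, 23.

CCCCCCCCCCCttttttttttiiiiiiiiiiddddddddddddddddddddddd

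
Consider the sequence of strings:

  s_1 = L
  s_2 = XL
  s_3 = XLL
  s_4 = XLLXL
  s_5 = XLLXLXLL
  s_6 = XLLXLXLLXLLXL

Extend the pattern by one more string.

Each term (from the third on) is the previous term followed by the one before it: term 3 = XL·L = XLL.
The next term joins XLLXLXLLXLLXL and XLLXLXLL.

XLLXLXLLXLLXLXLLXLXLL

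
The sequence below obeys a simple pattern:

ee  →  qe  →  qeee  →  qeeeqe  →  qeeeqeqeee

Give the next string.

This is a Fibonacci-style word recurrence s(k) = s(k−1)·s(k−2): e.g. qe·ee = qeee.
So term 6 is qeeeqeqeee·qeeeqe.

qeeeqeqeeeqeeeqe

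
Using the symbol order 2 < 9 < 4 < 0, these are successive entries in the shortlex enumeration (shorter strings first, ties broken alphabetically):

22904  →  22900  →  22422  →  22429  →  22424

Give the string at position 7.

Stepping forward 2 times from 22424: 22424 → 22420, then the target.

22492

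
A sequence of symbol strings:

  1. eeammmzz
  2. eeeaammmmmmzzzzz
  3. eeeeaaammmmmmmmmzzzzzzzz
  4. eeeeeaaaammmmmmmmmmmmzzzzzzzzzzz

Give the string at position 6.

eeeeeeeaaaaaammmmmmmmmmmmmmmmmmzzzzzzzzzzzzzzzzz

Term n consists of n+1 e's, followed by n a's, followed by 3n m's, followed by 3n-1 z's (n = 1, 2, …).
At n = 6 the blocks have lengths 7, 6, 18, 17.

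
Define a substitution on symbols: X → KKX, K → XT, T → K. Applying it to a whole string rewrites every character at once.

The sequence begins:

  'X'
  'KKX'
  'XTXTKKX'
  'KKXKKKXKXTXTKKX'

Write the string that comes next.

φ(KKXKKKXKXTXTKKX) expands symbol-by-symbol to XT XT KKX XT XT XT KKX XT KKX K KKX K XT XT KKX; joining the 15 pieces gives the next term.

XTXTKKXXTXTXTKKXXTKKXKKKXKXTXTKKX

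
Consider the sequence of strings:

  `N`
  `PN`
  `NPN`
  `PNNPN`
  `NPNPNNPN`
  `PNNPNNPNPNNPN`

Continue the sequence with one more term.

NPNPNNPNPNNPNNPNPNNPN

Each term (from the third on) is the two preceding terms concatenated in order: term 3 = N·PN = NPN.
The next term joins NPNPNNPN and PNNPNNPNPNNPN.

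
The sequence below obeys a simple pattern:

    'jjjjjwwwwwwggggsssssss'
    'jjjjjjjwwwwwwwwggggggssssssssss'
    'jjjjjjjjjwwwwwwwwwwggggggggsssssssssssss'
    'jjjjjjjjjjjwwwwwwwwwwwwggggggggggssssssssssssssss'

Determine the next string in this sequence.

jjjjjjjjjjjjjwwwwwwwwwwwwwwggggggggggggsssssssssssssssssss

The n-th term is 2n+1 j's then 2n+2 w's then 2n g's then 3n+1 s's, where the shown terms are n = 2, 3, 4, 5.
For the next term, n = 6, so the run lengths are 13, 14, 12, 19.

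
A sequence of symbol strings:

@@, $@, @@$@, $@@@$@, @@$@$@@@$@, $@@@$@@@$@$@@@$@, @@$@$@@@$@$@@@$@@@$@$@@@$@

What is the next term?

From term 3 onward, concatenate the second-to-last term with the last: @@·$@ = @@$@, $@·@@$@ = $@@@$@, …
Continuing: $@@@$@@@$@$@@@$@ · @@$@$@@@$@$@@@$@@@$@$@@@$@ gives term 8.

$@@@$@@@$@$@@@$@@@$@$@@@$@$@@@$@@@$@$@@@$@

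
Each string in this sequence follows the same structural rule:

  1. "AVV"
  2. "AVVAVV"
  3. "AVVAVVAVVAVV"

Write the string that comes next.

Each string is two copies of the previous one concatenated.
Doubling AVVAVVAVVAVV:

AVVAVVAVVAVVAVVAVVAVVAVV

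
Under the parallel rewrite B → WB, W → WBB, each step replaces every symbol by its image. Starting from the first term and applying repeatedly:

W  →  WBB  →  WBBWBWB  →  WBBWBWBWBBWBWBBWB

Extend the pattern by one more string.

Replace each of the 17 characters of WBBWBWBWBBWBWBBWB in place — WBB WB WB WBB WB WBB WB WBB WB WB WBB WB WBB WB WB WBB WB — and concatenate.

WBBWBWBWBBWBWBBWBWBBWBWBWBBWBWBBWBWBWBBWB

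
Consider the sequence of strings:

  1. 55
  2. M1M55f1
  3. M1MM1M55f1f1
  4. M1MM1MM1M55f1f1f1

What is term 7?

M1MM1MM1MM1MM1MM1M55f1f1f1f1f1f1

Each term wraps the previous one in M1M on the left and f1 on the right.
From M1MM1MM1M55f1f1f1, 3 further steps: M1MM1MM1M55f1f1f1 → M1MM1MM1MM1M55f1f1f1f1 → M1MM1MM1MM1MM1M55f1f1f1f1f1 → (answer).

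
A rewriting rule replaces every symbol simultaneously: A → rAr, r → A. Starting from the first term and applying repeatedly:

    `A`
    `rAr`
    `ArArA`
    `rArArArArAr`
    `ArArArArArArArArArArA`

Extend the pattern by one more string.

φ(ArArArArArArArArArArA) expands symbol-by-symbol to rAr A rAr A rAr A rAr A rAr A rAr A rAr A rAr A rAr A rAr A rAr; joining the 21 pieces gives the next term.

rArArArArArArArArArArArArArArArArArArArArAr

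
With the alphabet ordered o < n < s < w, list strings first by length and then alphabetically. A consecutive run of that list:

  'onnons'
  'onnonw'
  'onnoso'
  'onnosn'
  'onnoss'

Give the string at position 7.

Advancing 2 positions from onnoss through onnoss → onnosw reaches term 7.

onnowo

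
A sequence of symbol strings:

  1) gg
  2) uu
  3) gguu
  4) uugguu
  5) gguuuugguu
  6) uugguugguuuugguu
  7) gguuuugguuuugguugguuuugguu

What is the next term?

This is a Fibonacci-style word recurrence s(k) = s(k−2)·s(k−1): e.g. gg·uu = gguu.
The next term joins uugguugguuuugguu and gguuuugguuuugguugguuuugguu.

uugguugguuuugguugguuuugguuuugguugguuuugguu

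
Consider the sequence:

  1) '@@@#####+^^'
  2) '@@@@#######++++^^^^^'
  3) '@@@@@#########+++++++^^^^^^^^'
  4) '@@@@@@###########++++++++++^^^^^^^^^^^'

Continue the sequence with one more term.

Term n consists of n+2 @'s, followed by 2n+3 #'s, followed by 3n-2 +'s, followed by 3n-1 ^'s (n = 1, 2, …).
Setting n = 5 gives 7, 13, 13, 14 characters in each block.

@@@@@@@#############+++++++++++++^^^^^^^^^^^^^^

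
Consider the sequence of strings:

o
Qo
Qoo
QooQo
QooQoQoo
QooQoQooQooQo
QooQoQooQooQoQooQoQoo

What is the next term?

QooQoQooQooQoQooQoQooQooQoQooQooQo

From term 3 onward, concatenate the last term with the second-to-last: Qo·o = Qoo, Qoo·Qo = QooQo, …
Continuing: QooQoQooQooQoQooQoQoo · QooQoQooQooQo gives term 8.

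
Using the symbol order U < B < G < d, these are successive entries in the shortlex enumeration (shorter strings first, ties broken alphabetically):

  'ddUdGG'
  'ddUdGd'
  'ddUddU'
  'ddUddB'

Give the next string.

Treat ddUddB as a base-4 numeral over the given alphabet and add one, carrying through any trailing d's.

ddUddG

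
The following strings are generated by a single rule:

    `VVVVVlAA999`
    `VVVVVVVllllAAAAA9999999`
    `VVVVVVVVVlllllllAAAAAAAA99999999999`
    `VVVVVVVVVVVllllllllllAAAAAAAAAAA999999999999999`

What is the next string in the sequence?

VVVVVVVVVVVVVlllllllllllllAAAAAAAAAAAAAA9999999999999999999

The n-th term is 2n+3 V's then 3n-2 l's then 3n-1 A's then 4n-1 9's (n = 1, 2, …).
For the next term, n = 5, so the run lengths are 13, 13, 14, 19.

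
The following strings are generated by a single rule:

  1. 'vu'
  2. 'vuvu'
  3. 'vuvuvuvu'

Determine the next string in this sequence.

Every step duplicates the string.
Doubling vuvuvuvu:

vuvuvuvuvuvuvuvu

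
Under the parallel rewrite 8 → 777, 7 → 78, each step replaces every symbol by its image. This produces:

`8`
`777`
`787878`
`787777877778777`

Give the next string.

Applying the rule to each of the 15 symbols of 787777877778777 gives the pieces 78 777 78 78 78 78 777 78 78 78 78 777 78 78 78, which concatenate to the answer.

787777878787877778787878777787878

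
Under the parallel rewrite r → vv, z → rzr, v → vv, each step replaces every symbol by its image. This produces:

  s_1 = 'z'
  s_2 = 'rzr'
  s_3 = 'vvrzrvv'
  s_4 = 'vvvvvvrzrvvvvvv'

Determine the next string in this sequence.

Rewriting the 15 symbols of vvvvvvrzrvvvvvv one by one yields vv vv vv vv vv vv vv rzr vv vv vv vv vv vv vv; concatenated:

vvvvvvvvvvvvvvrzrvvvvvvvvvvvvvv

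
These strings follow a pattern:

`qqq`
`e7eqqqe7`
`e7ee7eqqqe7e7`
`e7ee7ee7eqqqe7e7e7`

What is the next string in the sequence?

e7ee7ee7ee7eqqqe7e7e7e7

Each term wraps the previous one in e7e on the left and e7 on the right.
So the next term is e7e·e7ee7ee7eqqqe7e7e7·e7.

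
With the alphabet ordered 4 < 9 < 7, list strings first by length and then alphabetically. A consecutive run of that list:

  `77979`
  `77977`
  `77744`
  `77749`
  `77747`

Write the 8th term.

77797

Stepping forward 3 times from 77747: 77747 → 77794 → 77799, then the target.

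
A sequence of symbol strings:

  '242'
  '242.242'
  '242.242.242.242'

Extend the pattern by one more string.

242.242.242.242.242.242.242.242

s(k+1) = s(k)·.·s(k) — each term doubles the last with '.' between the halves.
One more doubling of 242.242.242.242 gives the answer.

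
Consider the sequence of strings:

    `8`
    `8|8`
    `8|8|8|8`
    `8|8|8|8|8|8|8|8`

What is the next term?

Each string is two copies of the previous one joined by '|'.
So the next term is two copies of 8|8|8|8|8|8|8|8 with '|' between the halves.

8|8|8|8|8|8|8|8|8|8|8|8|8|8|8|8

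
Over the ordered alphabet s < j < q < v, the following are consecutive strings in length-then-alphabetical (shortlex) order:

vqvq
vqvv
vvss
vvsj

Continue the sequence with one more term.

vvsq

The successor of vvsj increments the rightmost position that isn't already v and resets every position after it to s.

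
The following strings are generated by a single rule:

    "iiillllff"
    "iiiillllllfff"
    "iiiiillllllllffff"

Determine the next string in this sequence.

Term n consists of n+1 i's, followed by 2n l's, followed by n f's, where the shown terms are n = 2, 3, 4.
Setting n = 5 gives 6, 10, 5 characters in each block.

iiiiiillllllllllfffff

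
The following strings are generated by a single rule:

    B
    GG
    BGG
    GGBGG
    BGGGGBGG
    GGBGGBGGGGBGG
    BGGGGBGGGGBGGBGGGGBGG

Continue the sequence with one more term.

GGBGGBGGGGBGGBGGGGBGGGGBGGBGGGGBGG

Each term (from the third on) is the two preceding terms concatenated in order: term 3 = B·GG = BGG.
So term 8 is GGBGGBGGGGBGG·BGGGGBGGGGBGGBGGGGBGG.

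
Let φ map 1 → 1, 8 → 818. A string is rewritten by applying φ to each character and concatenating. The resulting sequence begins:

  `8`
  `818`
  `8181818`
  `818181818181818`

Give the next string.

Applying the rule to each of the 15 symbols of 818181818181818 gives the pieces 818 1 818 1 818 1 818 1 818 1 818 1 818 1 818, which concatenate to the answer.

8181818181818181818181818181818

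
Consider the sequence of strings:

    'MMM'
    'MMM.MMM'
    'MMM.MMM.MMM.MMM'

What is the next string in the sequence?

s(k+1) = s(k)·.·s(k) — each term doubles the last with '.' between the halves.
So the next term is two copies of MMM.MMM.MMM.MMM with '.' between the halves.

MMM.MMM.MMM.MMM.MMM.MMM.MMM.MMM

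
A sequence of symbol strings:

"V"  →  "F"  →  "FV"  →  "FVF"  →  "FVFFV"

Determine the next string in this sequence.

FVFFVFVF

This is a Fibonacci-style word recurrence s(k) = s(k−1)·s(k−2): e.g. F·V = FV.
So term 6 is FVFFV·FVF.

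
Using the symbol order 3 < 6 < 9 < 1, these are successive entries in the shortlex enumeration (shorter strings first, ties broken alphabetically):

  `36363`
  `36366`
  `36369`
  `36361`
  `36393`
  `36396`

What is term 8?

Advancing 2 positions from 36396 through 36396 → 36399 reaches term 8.

36391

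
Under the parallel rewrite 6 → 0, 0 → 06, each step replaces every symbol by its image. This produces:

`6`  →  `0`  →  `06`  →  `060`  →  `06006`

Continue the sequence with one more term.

06006060

Rewriting each symbol of 06006: 0→06, 6→0, 0→06, 0→06, 6→0, which concatenates to 06 0 06 06 0.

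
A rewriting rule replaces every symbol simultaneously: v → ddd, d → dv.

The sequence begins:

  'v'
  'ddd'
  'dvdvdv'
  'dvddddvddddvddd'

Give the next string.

dvddddvdvdvdvddddvdvdvdvddddvdvdv

Applying the rule to each of the 15 symbols of dvddddvddddvddd gives the pieces dv ddd dv dv dv dv ddd dv dv dv dv ddd dv dv dv, which concatenate to the answer.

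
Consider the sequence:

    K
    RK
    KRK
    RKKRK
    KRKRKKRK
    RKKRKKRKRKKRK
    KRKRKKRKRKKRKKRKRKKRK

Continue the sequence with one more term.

RKKRKKRKRKKRKKRKRKKRKRKKRKKRKRKKRK

Each term (from the third on) is the two preceding terms concatenated in order: term 3 = K·RK = KRK.
Continuing: RKKRKKRKRKKRK · KRKRKKRKRKKRKKRKRKKRK gives term 8.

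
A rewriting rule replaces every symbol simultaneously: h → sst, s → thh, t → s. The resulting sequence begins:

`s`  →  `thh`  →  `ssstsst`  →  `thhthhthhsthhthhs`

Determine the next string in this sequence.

ssstsstssstsstssstsstthhssstsstssstsstthh

φ(thhthhthhsthhthhs) expands symbol-by-symbol to s sst sst s sst sst s sst sst thh s sst sst s sst sst thh; joining the 17 pieces gives the next term.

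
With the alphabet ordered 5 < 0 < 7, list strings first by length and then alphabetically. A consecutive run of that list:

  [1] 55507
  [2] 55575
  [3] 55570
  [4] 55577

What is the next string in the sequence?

Treat 55577 as a base-3 numeral over the given alphabet and add one, carrying through any trailing 7's.

55055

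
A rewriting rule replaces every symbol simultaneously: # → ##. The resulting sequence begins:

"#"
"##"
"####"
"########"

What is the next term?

################

Expanding ########: #→##, #→##, #→##, #→##, #→##, #→##, #→##, #→##. Concatenated: ## ## ## ## ## ## ## ##.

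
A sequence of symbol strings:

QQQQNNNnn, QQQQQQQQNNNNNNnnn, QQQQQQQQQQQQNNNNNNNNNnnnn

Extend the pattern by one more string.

QQQQQQQQQQQQQQQQNNNNNNNNNNNNnnnnn

Reading off run lengths: Q runs 4, 8, 12; N runs 3, 6, 9; n runs 2, 3, 4 — each is linear in n (n = 1, 2, …).
Setting n = 4 gives 16, 12, 5 characters in each block.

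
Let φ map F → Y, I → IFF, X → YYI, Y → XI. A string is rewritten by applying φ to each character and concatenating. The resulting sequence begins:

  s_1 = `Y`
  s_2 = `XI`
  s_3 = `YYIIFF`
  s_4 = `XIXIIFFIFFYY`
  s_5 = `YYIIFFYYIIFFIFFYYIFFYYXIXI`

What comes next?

XIXIIFFIFFYYXIXIIFFIFFYYIFFYYXIXIIFFYYXIXIYYIIFFYYIIFF

Replace each of the 26 characters of YYIIFFYYIIFFIFFYYIFFYYXIXI in place — XI XI IFF IFF Y Y XI XI IFF IFF Y Y IFF Y Y XI XI IFF Y Y XI XI YYI IFF YYI IFF — and concatenate.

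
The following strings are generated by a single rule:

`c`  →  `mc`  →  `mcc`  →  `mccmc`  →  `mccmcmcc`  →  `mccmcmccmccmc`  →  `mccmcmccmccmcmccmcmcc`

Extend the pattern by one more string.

mccmcmccmccmcmccmcmccmccmcmccmccmc

This is a Fibonacci-style word recurrence s(k) = s(k−1)·s(k−2): e.g. mc·c = mcc.
The next term joins mccmcmccmccmcmccmcmcc and mccmcmccmccmc.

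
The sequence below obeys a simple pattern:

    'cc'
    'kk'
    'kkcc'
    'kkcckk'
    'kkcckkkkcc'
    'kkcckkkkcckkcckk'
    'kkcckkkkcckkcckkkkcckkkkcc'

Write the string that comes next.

This is a Fibonacci-style word recurrence s(k) = s(k−1)·s(k−2): e.g. kk·cc = kkcc.
The next term joins kkcckkkkcckkcckkkkcckkkkcc and kkcckkkkcckkcckk.

kkcckkkkcckkcckkkkcckkkkcckkcckkkkcckkcckk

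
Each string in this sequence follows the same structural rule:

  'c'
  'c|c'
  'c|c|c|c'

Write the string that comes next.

Each string is two copies of the previous one joined by '|'.
Doubling c|c|c|c with '|' between the halves:

c|c|c|c|c|c|c|c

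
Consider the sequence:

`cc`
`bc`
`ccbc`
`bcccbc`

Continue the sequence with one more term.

ccbcbcccbc

This is a Fibonacci-style word recurrence s(k) = s(k−2)·s(k−1): e.g. cc·bc = ccbc.
The next term joins ccbc and bcccbc.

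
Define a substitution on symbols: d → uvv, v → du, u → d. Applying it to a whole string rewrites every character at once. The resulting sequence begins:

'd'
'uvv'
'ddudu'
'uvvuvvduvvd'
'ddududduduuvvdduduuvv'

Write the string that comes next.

uvvuvvduvvduvvuvvduvvddduduuvvuvvduvvdddudu

φ(ddududduduuvvdduduuvv) expands symbol-by-symbol to uvv uvv d uvv d uvv uvv d uvv d d du du uvv uvv d uvv d d du du; joining the 21 pieces gives the next term.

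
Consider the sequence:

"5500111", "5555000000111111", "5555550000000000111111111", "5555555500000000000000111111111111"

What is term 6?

5555555555550000000000000000000000111111111111111111

Reading off run lengths: 5 runs 2, 4, 6, 8; 0 runs 2, 6, 10, 14; 1 runs 3, 6, 9, 12 — each is linear in n (n = 1, 2, …).
At n = 6 the blocks have lengths 12, 22, 18.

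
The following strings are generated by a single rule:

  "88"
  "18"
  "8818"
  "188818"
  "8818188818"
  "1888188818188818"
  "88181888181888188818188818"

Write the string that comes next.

From term 3 onward, concatenate the second-to-last term with the last: 88·18 = 8818, 18·8818 = 188818, …
So term 8 is 1888188818188818·88181888181888188818188818.

188818881818881888181888181888188818188818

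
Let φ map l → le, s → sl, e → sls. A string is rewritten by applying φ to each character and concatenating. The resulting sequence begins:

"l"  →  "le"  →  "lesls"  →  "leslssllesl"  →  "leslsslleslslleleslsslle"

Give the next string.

leslsslleslslleleslsslleslleleslsleslsslleslsllelesls

Replace each of the 24 characters of leslsslleslslleleslsslle in place — le sls sl le sl sl le le sls sl le sl le le sls le sls sl le sl sl le le sls — and concatenate.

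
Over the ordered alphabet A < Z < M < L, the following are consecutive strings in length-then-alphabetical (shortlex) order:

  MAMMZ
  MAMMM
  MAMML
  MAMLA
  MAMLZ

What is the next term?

MAMLM

The successor of MAMLZ increments the rightmost position that isn't already L and resets every position after it to A.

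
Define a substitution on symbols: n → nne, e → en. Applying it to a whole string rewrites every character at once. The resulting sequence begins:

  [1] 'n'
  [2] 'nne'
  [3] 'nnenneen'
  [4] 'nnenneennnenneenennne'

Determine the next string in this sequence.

nnenneennnenneenennnennenneennnenneenennneennnennenneen

φ(nnenneennnenneenennne) expands symbol-by-symbol to nne nne en nne nne en en nne nne nne en nne nne en en nne en nne nne nne en; joining the 21 pieces gives the next term.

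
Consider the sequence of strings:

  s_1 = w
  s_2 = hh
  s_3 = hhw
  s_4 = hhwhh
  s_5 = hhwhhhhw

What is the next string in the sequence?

hhwhhhhwhhwhh

This is a Fibonacci-style word recurrence s(k) = s(k−1)·s(k−2): e.g. hh·w = hhw.
So term 6 is hhwhhhhw·hhwhh.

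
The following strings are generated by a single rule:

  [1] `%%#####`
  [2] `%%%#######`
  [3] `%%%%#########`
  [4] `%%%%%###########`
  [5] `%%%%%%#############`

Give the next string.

%%%%%%%###############

Reading off run lengths: % runs 2, 3, 4, 5, 6; # runs 5, 7, 9, 11, 13 — each is linear in n, where the shown terms are n = 3, 4, 5, 6, 7.
For the next term, n = 8, so the run lengths are 7, 15.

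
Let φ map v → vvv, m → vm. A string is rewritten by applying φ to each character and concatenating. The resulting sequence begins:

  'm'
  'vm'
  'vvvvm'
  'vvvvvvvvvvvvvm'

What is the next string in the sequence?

Rewriting the 14 symbols of vvvvvvvvvvvvvm one by one yields vvv vvv vvv vvv vvv vvv vvv vvv vvv vvv vvv vvv vvv vm; concatenated:

vvvvvvvvvvvvvvvvvvvvvvvvvvvvvvvvvvvvvvvvm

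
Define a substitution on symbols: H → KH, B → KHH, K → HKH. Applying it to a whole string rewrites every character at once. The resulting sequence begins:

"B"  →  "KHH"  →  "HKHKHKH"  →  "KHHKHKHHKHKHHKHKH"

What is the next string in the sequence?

Rewriting the 17 symbols of KHHKHKHHKHKHHKHKH one by one yields HKH KH KH HKH KH HKH KH KH HKH KH HKH KH KH HKH KH HKH KH; concatenated:

HKHKHKHHKHKHHKHKHKHHKHKHHKHKHKHHKHKHHKHKH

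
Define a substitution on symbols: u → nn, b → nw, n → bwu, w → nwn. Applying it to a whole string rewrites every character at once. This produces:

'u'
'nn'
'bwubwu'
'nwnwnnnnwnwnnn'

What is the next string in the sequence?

Rewriting the 14 symbols of nwnwnnnnwnwnnn one by one yields bwu nwn bwu nwn bwu bwu bwu bwu nwn bwu nwn bwu bwu bwu; concatenated:

bwunwnbwunwnbwubwubwubwunwnbwunwnbwubwubwu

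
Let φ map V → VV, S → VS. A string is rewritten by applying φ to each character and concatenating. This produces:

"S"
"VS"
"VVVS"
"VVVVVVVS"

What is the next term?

VVVVVVVVVVVVVVVS

Expanding VVVVVVVS: V→VV, V→VV, V→VV, V→VV, V→VV, V→VV, V→VV, S→VS. Concatenated: VV VV VV VV VV VV VV VS.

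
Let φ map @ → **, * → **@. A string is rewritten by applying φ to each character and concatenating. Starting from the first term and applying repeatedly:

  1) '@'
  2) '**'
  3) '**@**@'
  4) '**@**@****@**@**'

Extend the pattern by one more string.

**@**@****@**@****@**@**@**@****@**@****@**@

Replace each of the 16 characters of **@**@****@**@** in place — **@ **@ ** **@ **@ ** **@ **@ **@ **@ ** **@ **@ ** **@ **@ — and concatenate.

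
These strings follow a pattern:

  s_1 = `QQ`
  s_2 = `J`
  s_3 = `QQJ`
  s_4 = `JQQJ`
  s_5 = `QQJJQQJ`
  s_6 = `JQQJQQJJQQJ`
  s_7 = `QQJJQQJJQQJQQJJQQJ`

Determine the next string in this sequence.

This is a Fibonacci-style word recurrence s(k) = s(k−2)·s(k−1): e.g. QQ·J = QQJ.
Continuing: JQQJQQJJQQJ · QQJJQQJJQQJQQJJQQJ gives term 8.

JQQJQQJJQQJQQJJQQJJQQJQQJJQQJ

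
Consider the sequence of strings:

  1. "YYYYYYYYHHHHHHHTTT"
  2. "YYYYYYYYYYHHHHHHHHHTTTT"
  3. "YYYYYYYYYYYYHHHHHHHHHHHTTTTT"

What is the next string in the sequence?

The n-th term is 2n+2 Y's then 2n+1 H's then n T's, where the shown terms are n = 3, 4, 5.
Setting n = 6 gives 14, 13, 6 characters in each block.

YYYYYYYYYYYYYYHHHHHHHHHHHHHTTTTTT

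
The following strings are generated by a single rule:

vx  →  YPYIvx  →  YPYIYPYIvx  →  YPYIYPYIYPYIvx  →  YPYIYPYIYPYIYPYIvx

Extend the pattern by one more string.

The strings grow by a fixed prefix YPYI each time.
So the next term is YPYI·YPYIYPYIYPYIYPYIvx.

YPYIYPYIYPYIYPYIYPYIvx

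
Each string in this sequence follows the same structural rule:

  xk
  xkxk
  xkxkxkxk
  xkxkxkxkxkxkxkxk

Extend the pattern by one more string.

Each string is two copies of the previous one concatenated.
So the next term is two copies of xkxkxkxkxkxkxkxk.

xkxkxkxkxkxkxkxkxkxkxkxkxkxkxkxk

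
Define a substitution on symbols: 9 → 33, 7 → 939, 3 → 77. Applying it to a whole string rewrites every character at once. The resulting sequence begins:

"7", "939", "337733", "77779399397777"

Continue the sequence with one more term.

Rewriting the 14 symbols of 77779399397777 one by one yields 939 939 939 939 33 77 33 33 77 33 939 939 939 939; concatenated:

939939939939337733337733939939939939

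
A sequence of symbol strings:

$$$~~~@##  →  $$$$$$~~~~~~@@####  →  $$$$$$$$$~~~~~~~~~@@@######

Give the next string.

$$$$$$$$$$$$~~~~~~~~~~~~@@@@########

The n-th term is 3n $'s then 3n ~'s then n @'s then 2n #'s (n = 1, 2, …).
At n = 4 the blocks have lengths 12, 12, 4, 8.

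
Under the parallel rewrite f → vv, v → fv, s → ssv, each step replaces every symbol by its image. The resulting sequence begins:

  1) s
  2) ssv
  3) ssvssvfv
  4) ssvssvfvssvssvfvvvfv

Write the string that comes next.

ssvssvfvssvssvfvvvfvssvssvfvssvssvfvvvfvfvfvvvfv

Applying the rule to each of the 20 symbols of ssvssvfvssvssvfvvvfv gives the pieces ssv ssv fv ssv ssv fv vv fv ssv ssv fv ssv ssv fv vv fv fv fv vv fv, which concatenate to the answer.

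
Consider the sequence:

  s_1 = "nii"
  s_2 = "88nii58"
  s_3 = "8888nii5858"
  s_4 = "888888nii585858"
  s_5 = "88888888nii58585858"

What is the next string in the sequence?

8888888888nii5858585858

Each term wraps the previous one in 88 on the left and 58 on the right.
So the next term is 88·88888888nii58585858·58.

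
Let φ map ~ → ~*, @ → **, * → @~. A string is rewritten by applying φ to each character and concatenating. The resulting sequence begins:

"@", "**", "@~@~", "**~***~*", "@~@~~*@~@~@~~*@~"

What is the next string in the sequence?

**~***~*~*@~**~***~***~*~*@~**~*

Applying the rule to each of the 16 symbols of @~@~~*@~@~@~~*@~ gives the pieces ** ~* ** ~* ~* @~ ** ~* ** ~* ** ~* ~* @~ ** ~*, which concatenate to the answer.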